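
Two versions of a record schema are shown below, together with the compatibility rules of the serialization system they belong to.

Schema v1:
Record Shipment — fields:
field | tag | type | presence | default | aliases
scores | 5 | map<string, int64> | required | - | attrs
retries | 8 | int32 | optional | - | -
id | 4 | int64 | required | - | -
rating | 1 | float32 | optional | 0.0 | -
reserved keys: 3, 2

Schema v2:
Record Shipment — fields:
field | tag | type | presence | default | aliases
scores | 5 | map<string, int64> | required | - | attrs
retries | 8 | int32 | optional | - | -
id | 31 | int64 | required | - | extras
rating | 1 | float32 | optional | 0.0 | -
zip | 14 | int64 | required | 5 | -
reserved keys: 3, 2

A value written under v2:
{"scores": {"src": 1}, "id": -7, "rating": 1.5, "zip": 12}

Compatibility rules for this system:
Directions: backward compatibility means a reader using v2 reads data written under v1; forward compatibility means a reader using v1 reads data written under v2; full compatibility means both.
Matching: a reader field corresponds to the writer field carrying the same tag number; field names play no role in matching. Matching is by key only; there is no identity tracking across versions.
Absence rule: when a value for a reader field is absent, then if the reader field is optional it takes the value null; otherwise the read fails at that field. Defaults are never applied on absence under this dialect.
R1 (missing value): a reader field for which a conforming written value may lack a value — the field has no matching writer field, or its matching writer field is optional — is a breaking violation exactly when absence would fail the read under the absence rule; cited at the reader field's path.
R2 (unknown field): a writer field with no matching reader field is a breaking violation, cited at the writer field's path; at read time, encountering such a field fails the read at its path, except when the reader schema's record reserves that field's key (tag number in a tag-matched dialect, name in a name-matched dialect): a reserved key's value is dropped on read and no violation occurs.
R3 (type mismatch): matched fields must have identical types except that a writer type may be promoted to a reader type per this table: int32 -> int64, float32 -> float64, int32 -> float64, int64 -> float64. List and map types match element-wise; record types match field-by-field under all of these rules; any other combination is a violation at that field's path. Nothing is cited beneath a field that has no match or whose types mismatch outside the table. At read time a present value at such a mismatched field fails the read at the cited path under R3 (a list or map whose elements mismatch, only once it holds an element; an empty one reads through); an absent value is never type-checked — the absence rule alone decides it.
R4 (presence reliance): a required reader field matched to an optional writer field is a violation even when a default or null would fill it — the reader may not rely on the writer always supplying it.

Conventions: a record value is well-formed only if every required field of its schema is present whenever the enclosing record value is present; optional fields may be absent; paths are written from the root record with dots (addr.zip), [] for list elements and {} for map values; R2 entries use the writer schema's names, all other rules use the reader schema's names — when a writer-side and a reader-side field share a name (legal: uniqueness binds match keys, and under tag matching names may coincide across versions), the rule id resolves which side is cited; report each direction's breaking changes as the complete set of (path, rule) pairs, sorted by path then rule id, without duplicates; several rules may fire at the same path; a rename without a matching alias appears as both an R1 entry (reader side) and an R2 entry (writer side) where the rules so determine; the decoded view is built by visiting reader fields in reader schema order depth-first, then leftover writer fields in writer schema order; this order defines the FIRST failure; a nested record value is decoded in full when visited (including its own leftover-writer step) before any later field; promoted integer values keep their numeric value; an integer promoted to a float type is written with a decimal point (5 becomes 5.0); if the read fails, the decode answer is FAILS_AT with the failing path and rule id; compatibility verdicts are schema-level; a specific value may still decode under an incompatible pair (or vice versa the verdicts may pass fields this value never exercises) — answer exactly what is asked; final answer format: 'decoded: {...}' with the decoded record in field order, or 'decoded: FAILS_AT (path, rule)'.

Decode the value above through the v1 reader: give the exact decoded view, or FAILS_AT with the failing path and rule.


decoded: FAILS_AT (id, R1)

arrows below run writer -> reader for Shipment
decode (reader v1):
  scores := {"src": 1}
  retries := null (not supplied -> null)
  read fails at id under R1 (no fill)
  => FAILS_AT (id, R1)
checking off the Shipment differences that do not matter here:
  added field zip to record Shipment: required int64, tag 14, default 5 (in v2 it sits last) -> changes Shipment's schema-level verdicts only — the decode of this value is the same


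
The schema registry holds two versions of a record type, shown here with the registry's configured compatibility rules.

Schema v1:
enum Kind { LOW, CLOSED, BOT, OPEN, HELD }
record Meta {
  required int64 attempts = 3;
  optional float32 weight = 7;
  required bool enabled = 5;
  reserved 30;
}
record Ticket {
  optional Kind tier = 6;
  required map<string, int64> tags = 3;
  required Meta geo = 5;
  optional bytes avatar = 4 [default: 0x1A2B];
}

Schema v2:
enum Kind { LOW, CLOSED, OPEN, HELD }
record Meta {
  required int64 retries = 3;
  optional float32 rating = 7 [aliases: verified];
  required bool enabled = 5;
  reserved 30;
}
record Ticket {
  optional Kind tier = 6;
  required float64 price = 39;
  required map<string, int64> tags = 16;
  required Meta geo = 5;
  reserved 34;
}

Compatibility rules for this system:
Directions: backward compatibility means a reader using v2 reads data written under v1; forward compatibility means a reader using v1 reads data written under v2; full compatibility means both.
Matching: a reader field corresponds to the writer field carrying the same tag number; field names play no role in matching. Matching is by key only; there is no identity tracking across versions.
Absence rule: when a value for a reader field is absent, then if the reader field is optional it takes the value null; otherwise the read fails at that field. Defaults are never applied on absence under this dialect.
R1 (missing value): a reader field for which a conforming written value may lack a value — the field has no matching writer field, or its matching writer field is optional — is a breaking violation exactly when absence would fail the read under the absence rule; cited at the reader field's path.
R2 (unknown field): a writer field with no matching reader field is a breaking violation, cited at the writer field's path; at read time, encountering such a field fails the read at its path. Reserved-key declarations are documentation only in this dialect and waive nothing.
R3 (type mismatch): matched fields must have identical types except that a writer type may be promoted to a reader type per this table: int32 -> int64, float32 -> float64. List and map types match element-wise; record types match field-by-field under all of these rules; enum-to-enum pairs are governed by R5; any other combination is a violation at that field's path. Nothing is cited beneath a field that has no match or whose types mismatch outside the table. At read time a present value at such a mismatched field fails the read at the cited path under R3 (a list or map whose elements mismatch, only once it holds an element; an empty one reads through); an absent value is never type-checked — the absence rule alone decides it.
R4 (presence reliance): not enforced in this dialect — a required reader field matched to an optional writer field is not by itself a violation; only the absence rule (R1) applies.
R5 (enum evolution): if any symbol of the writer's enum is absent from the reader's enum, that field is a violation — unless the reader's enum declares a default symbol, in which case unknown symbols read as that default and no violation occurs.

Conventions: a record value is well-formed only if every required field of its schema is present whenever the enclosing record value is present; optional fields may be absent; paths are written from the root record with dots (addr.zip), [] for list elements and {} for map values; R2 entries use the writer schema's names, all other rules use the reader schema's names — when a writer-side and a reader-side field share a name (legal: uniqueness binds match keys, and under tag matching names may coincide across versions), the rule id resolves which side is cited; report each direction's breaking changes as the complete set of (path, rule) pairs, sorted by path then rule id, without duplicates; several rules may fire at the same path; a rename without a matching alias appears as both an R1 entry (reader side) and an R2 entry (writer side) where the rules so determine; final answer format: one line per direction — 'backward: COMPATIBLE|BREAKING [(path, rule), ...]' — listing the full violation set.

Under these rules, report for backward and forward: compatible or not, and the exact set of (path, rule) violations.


backward: BREAKING [(avatar, R2), (price, R1), (tags, R1), (tags, R2), (tier, R5)]; forward: BREAKING [(price, R2), (tags, R1), (tags, R2)]

each type pair in Ticket: writer, then reader
backward for Ticket (reader v2, writer v1):
  tier <- tier (Kind -> Kind, writer optional)
  price has no writer counterpart
  tags has no writer counterpart
  geo <- geo (Meta -> Meta, writer required)
  writer field tags has no reader counterpart
  writer field avatar has no reader counterpart
  geo.retries <- geo.attempts (int64 -> int64, writer required)
  geo.rating <- geo.weight (float32 -> float32, writer optional)
  geo.enabled <- geo.enabled (bool -> bool, writer required)
  violation R2 at avatar
  violation R1 at price
  violation R1 at tags
  violation R2 at tags
  violation R5 at tier
  => backward verdict for Ticket: BREAKING, 5 violation(s)
forward for Ticket (reader v1, writer v2):
  tier <- tier (Kind -> Kind, writer optional)
  tags has no writer counterpart
  geo <- geo (Meta -> Meta, writer required)
  avatar has no writer counterpart
  writer field price has no reader counterpart
  writer field tags has no reader counterpart
  geo.attempts <- geo.retries (int64 -> int64, writer required)
  geo.weight <- geo.rating (float32 -> float32, writer optional)
  geo.enabled <- geo.enabled (bool -> bool, writer required)
  violation R2 at price
  violation R1 at tags
  violation R2 at tags
  => forward verdict for Ticket: BREAKING, 3 violation(s)


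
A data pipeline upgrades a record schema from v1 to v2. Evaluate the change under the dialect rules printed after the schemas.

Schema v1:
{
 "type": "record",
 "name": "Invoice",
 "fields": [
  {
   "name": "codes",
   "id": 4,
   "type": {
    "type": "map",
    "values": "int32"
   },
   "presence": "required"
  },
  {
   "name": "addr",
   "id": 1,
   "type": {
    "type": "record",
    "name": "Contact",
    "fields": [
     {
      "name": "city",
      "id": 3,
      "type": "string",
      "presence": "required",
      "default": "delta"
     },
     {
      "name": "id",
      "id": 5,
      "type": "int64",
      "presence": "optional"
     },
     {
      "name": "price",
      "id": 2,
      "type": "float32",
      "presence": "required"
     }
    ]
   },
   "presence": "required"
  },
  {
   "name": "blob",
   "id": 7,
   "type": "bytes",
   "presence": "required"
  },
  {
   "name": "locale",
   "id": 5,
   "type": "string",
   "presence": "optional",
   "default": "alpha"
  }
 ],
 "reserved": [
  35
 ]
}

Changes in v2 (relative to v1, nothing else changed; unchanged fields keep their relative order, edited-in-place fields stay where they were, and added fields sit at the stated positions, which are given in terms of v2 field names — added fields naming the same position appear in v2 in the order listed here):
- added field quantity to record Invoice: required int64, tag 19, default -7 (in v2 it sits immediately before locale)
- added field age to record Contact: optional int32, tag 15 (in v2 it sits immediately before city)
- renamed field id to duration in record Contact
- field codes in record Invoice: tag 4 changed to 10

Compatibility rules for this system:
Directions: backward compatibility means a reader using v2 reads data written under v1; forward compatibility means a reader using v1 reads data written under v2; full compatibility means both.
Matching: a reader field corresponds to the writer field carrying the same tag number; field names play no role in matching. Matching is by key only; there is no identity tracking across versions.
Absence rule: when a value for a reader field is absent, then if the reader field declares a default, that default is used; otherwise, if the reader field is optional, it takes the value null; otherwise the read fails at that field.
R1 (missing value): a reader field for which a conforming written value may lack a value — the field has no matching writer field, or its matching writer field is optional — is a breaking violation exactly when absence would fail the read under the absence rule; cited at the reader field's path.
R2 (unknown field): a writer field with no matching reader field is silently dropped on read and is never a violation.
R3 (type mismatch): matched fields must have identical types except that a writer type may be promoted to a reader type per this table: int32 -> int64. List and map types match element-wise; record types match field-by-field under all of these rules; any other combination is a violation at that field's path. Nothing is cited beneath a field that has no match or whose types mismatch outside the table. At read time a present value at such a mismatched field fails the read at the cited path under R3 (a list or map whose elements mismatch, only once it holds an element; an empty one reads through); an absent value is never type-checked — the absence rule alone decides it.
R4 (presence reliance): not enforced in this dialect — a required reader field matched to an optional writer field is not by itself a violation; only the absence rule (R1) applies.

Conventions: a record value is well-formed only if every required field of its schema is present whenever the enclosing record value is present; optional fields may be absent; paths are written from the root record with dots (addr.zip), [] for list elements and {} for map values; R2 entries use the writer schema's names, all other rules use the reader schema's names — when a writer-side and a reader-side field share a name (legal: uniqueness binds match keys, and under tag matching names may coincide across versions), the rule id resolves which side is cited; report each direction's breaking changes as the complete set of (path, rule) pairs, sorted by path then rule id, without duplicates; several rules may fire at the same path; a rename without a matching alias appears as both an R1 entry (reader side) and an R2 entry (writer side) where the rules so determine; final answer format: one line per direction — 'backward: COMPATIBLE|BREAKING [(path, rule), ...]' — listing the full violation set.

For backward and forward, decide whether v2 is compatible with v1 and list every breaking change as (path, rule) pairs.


the writer's type comes first in each Invoice pair
backward analysis of Invoice with v2 as reader and v1 as writer:
  codes: no writer-side match
  Contact -> Contact, writer required: addr aligns to addr
  bytes -> bytes, writer required: blob aligns to blob
  quantity: no writer-side match
  string -> string, writer optional: locale aligns to locale
  writer field codes has no reader counterpart
  addr.age: no writer-side match
  string -> string, writer required: addr.city aligns to addr.city
  int64 -> int64, writer optional: addr.duration aligns to addr.id
  float32 -> float32, writer required: addr.price aligns to addr.price
  R1 fires at codes
  => backward verdict for Invoice: BREAKING, 1 violation(s)
forward analysis of Invoice with v1 as reader and v2 as writer:
  codes: no writer-side match
  Contact -> Contact, writer required: addr aligns to addr
  bytes -> bytes, writer required: blob aligns to blob
  string -> string, writer optional: locale aligns to locale
  writer field codes has no reader counterpart
  writer field quantity has no reader counterpart
  string -> string, writer required: addr.city aligns to addr.city
  int64 -> int64, writer optional: addr.id aligns to addr.duration
  float32 -> float32, writer required: addr.price aligns to addr.price
  writer field addr.age has no reader counterpart
  R1 fires at codes
  => forward verdict for Invoice: BREAKING, 1 violation(s)

backward: BREAKING [(codes, R1)]; forward: BREAKING [(codes, R1)]


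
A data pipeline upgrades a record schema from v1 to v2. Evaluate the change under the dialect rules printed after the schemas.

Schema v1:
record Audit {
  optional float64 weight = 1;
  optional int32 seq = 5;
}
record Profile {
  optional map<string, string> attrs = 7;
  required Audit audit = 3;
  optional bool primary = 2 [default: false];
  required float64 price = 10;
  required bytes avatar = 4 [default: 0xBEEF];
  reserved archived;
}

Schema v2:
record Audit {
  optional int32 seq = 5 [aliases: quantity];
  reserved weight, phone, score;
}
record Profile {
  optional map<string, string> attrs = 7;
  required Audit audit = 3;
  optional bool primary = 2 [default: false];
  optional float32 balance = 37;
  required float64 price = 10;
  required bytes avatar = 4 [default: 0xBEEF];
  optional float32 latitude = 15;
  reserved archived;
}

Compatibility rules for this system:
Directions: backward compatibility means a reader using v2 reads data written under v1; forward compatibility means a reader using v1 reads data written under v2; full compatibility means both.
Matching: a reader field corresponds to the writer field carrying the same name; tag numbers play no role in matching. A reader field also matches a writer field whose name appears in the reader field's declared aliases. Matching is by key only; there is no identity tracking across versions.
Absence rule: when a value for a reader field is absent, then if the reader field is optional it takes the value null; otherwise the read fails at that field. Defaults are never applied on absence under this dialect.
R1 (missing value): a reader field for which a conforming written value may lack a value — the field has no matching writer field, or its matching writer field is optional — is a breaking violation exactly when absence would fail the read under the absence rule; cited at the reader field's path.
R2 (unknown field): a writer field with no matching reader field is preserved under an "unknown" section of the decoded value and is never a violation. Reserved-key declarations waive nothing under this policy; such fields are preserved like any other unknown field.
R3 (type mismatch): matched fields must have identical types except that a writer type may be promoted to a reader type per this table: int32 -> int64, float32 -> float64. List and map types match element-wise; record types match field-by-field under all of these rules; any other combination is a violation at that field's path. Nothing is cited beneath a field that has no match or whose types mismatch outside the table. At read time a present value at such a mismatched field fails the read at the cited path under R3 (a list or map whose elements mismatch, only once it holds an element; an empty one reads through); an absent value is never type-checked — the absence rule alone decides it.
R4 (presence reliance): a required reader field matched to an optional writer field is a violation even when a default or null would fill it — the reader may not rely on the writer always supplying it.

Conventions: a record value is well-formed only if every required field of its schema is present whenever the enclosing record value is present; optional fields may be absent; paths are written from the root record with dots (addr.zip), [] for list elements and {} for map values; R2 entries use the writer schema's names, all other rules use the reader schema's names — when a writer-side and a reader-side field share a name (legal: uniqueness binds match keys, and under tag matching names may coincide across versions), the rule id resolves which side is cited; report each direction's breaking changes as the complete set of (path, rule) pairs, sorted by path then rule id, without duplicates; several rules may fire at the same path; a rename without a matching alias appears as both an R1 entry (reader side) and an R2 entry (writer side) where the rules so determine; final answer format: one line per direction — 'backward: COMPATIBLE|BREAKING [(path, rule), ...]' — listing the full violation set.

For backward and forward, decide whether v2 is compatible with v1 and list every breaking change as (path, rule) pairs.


in Profile below, arrows point writer -> reader
backward for Profile (reader v2, writer v1):
  writer optional, map<string, string> -> map<string, string>: reader attrs maps from writer attrs
  writer required, Audit -> Audit: reader audit maps from writer audit
  writer optional, bool -> bool: reader primary maps from writer primary
  balance: no writer match
  writer required, float64 -> float64: reader price maps from writer price
  writer required, bytes -> bytes: reader avatar maps from writer avatar
  latitude: no writer match
  writer optional, int32 -> int32: reader audit.seq maps from writer audit.seq
  writer field audit.weight has no reader counterpart
  => backward verdict for Profile: COMPATIBLE, no violations
forward for Profile (reader v1, writer v2):
  writer optional, map<string, string> -> map<string, string>: reader attrs maps from writer attrs
  writer required, Audit -> Audit: reader audit maps from writer audit
  writer optional, bool -> bool: reader primary maps from writer primary
  writer required, float64 -> float64: reader price maps from writer price
  writer required, bytes -> bytes: reader avatar maps from writer avatar
  writer field balance has no reader counterpart
  writer field latitude has no reader counterpart
  audit.weight: no writer match
  writer optional, int32 -> int32: reader audit.seq maps from writer audit.seq
  => forward verdict for Profile: COMPATIBLE, no violations

backward: COMPATIBLE []; forward: COMPATIBLE []


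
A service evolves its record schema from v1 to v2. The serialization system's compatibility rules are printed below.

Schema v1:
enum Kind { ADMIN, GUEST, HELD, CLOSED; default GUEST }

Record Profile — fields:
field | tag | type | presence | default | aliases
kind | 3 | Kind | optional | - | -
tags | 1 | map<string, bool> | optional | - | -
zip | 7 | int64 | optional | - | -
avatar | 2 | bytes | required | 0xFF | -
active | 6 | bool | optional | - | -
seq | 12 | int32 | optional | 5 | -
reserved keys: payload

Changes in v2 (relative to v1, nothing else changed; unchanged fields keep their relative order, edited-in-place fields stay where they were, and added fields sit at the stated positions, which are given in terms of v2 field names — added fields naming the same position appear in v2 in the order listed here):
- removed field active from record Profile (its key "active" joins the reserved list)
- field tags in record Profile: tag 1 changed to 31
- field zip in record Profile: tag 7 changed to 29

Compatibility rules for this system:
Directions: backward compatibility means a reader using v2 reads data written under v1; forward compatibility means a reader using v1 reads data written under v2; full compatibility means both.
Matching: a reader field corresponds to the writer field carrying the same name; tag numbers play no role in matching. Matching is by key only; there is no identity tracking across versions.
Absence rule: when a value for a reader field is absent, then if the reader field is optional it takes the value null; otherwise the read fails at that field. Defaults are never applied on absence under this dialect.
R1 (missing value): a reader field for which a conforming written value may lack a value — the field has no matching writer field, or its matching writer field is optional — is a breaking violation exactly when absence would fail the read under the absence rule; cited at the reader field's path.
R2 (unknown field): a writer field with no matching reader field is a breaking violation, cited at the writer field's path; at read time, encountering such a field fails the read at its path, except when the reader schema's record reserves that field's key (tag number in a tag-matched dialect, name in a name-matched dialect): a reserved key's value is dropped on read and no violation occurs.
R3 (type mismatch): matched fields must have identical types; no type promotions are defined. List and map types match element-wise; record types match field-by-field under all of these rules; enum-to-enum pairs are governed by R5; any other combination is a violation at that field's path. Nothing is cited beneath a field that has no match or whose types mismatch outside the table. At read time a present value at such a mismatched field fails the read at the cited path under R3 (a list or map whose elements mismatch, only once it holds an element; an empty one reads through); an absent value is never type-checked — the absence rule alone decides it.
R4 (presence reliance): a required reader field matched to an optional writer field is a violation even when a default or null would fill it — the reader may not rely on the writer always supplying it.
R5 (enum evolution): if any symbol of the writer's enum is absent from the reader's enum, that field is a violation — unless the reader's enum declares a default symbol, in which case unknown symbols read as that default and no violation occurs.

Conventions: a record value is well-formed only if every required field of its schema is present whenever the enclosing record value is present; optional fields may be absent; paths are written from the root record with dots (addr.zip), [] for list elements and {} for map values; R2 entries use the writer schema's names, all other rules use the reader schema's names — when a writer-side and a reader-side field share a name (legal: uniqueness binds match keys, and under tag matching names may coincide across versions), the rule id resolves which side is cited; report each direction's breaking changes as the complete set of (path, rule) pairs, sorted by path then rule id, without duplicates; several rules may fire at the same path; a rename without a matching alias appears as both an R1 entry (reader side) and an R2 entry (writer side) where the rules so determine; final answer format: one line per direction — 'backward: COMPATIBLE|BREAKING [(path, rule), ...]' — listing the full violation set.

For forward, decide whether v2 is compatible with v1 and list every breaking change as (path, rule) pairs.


forward: COMPATIBLE []

each type pair in Profile: writer, then reader
checking forward for Profile: reader v1 against writer v2:
  Kind -> Kind, writer optional: kind aligns to kind
  map<string, bool> -> map<string, bool>, writer optional: tags aligns to tags
  int64 -> int64, writer optional: zip aligns to zip
  bytes -> bytes, writer required: avatar aligns to avatar
  active: no writer-side match
  int32 -> int32, writer optional: seq aligns to seq
  => forward: COMPATIBLE
diffs on Profile not affecting the asked answer:
  removed field active from record Profile (its key "active" joins the reserved list) -> triggers nothing under Profile's printed rules — same verdict
  field tags in record Profile: tag 1 changed to 31 -> triggers nothing under Profile's printed rules — same verdict
  field zip in record Profile: tag 7 changed to 29 -> triggers nothing under Profile's printed rules — same verdict


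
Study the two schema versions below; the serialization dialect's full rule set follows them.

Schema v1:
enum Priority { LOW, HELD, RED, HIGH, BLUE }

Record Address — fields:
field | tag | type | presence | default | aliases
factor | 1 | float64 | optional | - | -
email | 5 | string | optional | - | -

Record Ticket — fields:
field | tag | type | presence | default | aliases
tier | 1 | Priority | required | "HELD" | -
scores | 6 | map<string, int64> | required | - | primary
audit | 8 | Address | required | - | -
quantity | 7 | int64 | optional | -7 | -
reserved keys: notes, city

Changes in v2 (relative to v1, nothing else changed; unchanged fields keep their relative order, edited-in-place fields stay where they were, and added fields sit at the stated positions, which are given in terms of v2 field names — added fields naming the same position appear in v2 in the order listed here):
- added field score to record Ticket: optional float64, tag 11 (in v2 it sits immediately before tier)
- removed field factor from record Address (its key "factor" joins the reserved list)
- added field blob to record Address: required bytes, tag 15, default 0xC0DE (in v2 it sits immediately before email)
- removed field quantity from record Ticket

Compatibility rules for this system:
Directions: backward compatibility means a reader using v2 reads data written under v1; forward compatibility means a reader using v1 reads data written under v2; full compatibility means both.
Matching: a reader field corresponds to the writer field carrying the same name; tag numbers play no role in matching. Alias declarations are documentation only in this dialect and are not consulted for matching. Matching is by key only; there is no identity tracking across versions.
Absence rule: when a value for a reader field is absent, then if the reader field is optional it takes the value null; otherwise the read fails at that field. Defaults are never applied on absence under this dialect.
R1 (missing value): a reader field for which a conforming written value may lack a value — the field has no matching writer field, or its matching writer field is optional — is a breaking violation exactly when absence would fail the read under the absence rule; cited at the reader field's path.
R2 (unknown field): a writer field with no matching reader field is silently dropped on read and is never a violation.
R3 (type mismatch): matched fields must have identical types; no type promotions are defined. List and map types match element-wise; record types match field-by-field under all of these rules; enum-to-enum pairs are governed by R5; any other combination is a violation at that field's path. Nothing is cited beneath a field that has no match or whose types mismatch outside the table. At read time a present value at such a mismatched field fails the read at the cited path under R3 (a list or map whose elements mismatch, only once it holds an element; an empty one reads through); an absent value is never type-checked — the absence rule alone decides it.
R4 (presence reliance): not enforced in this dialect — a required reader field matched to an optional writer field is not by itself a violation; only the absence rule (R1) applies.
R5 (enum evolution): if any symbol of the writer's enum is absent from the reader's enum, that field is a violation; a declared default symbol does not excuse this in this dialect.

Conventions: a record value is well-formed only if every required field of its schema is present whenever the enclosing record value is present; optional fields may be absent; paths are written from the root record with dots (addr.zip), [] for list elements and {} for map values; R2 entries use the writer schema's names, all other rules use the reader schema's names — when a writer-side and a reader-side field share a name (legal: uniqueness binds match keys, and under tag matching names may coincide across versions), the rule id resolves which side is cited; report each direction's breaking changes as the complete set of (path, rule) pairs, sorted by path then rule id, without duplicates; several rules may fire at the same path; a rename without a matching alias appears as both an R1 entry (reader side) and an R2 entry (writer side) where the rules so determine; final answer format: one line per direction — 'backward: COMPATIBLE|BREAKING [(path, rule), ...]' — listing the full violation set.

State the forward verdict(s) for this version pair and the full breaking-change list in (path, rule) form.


forward: COMPATIBLE []

the writer's type comes first in each Ticket pair
forward for Ticket (reader v1, writer v2):
  Priority -> Priority, writer required: tier aligns to tier
  map<string, int64> -> map<string, int64>, writer required: scores aligns to scores
  Address -> Address, writer required: audit aligns to audit
  no writer field matches reader quantity
  leftover writer field: score
  no writer field matches reader audit.factor
  string -> string, writer optional: audit.email aligns to audit.email
  leftover writer field: audit.blob
  => forward verdict for Ticket: COMPATIBLE, no violations
the rest of the Ticket diff is inert for this question:
  added field score to record Ticket: optional float64, tag 11 (in v2 it sits immediately before tier) -> triggers nothing under Ticket's printed rules — same verdict
  removed field factor from record Address (its key "factor" joins the reserved list) -> triggers nothing under Ticket's printed rules — same verdict
  added field blob to record Address: required bytes, tag 15, default 0xC0DE (in v2 it sits immediately before email) -> its effect on Ticket is confined to the backward direction, not asked
  removed field quantity from record Ticket -> triggers nothing under Ticket's printed rules — same verdict


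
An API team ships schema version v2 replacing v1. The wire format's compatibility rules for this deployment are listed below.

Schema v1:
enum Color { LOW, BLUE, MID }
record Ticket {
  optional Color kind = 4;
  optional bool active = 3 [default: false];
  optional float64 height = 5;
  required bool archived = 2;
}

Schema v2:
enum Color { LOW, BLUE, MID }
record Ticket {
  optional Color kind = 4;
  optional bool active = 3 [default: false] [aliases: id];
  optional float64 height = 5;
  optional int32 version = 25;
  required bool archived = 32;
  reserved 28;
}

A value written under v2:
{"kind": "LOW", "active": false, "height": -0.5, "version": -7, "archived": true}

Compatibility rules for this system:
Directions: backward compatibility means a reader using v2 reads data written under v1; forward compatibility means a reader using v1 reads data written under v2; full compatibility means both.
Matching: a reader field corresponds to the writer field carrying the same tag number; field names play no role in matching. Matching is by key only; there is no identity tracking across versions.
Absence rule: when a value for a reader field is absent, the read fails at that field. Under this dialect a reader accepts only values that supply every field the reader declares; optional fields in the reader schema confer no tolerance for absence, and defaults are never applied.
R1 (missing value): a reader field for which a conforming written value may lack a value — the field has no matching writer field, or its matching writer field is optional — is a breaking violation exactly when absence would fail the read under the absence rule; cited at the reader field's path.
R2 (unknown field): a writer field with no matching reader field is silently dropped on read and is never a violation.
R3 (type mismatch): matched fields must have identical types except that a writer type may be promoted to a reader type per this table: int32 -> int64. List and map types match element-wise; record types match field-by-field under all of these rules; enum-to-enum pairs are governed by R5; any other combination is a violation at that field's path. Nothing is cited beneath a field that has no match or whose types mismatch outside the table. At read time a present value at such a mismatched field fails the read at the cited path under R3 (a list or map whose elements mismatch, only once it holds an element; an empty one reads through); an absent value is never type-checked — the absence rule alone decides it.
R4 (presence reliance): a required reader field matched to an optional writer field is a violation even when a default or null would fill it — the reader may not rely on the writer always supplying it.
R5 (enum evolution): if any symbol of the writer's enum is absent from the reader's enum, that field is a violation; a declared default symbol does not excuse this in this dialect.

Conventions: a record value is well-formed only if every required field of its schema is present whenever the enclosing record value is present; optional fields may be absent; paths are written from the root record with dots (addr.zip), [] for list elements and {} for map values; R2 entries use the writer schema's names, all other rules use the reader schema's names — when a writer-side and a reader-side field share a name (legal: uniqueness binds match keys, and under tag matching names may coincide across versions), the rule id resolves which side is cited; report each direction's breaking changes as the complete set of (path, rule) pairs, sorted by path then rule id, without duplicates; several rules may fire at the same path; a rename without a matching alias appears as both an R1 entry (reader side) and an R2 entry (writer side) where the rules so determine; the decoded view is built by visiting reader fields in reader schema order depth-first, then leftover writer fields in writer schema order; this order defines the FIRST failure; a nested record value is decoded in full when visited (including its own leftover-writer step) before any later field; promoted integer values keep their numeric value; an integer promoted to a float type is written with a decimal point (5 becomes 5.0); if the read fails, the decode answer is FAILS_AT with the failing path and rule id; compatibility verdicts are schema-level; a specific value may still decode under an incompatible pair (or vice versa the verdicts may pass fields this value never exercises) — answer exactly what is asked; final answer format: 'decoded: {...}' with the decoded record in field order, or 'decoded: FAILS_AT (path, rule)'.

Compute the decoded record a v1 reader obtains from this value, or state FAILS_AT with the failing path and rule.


arrows below run writer -> reader for Ticket
migrating the Ticket value to v1:
  kind := "LOW"
  active := false
  height := -0.5
  read fails at archived under R1 (no fill)
  => FAILS_AT (archived, R1)
remaining Ticket differences; none change what is asked:
  added field version to record Ticket: optional int32, tag 25 (in v2 it sits immediately before archived) -> a verdict-level change on Ticket — the shown value reads the same

decoded: FAILS_AT (archived, R1)


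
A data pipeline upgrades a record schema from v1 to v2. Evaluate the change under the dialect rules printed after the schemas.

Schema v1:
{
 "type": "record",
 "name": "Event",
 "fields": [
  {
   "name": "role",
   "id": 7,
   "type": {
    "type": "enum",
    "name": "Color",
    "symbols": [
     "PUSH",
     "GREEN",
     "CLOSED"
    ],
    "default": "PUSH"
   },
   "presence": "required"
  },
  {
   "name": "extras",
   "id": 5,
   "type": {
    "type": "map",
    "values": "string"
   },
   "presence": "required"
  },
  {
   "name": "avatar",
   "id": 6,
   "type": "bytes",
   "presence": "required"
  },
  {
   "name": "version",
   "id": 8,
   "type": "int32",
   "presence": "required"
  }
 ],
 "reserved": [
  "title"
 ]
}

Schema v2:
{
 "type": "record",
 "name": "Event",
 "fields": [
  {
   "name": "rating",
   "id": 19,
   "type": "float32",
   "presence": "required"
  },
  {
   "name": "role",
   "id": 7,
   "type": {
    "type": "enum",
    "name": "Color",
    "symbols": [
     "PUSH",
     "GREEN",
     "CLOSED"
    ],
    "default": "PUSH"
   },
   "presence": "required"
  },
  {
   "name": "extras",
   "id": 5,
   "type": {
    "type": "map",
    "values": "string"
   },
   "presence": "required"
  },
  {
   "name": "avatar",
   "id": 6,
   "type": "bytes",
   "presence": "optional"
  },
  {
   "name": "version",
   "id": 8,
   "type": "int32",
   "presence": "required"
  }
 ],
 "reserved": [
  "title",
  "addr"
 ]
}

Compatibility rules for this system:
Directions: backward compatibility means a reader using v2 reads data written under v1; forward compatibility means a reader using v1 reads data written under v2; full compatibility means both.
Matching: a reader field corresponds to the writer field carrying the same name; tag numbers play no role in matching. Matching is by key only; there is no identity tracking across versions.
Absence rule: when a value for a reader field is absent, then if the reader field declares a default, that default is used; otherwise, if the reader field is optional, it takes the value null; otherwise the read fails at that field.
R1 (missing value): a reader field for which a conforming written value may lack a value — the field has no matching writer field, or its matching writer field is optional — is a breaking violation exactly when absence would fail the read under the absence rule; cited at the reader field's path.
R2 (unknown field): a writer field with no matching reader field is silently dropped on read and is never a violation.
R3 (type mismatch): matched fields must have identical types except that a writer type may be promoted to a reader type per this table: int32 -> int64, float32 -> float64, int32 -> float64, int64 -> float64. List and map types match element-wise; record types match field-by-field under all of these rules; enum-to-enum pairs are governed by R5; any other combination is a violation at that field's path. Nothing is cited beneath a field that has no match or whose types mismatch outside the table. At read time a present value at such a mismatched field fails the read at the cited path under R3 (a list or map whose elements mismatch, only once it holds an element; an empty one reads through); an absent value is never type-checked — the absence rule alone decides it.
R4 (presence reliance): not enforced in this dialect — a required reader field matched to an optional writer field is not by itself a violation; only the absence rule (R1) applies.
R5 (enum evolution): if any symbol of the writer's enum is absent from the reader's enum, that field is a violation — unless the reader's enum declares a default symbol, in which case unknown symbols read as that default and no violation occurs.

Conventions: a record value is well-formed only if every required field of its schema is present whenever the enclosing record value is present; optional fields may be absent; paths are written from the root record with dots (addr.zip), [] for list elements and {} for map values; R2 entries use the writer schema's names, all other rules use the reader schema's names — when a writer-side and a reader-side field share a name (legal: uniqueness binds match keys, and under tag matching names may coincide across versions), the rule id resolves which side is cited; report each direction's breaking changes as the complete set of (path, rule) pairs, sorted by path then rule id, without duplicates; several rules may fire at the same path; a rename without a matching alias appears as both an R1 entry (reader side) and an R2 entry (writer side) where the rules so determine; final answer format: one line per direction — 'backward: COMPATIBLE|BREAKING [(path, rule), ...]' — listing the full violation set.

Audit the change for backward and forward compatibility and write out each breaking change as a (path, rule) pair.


the writer's type comes first in each Event pair
backward for Event (reader v2, writer v1):
  rating has no writer counterpart
  role: Color -> Color, writer required; from role
  extras: map<string, string> -> map<string, string>, writer required; from extras
  avatar: bytes -> bytes, writer required; from avatar
  version: int32 -> int32, writer required; from version
  breaking: (rating, R1)
  backward on Event therefore BREAKING (1)
forward for Event (reader v1, writer v2):
  role: Color -> Color, writer required; from role
  extras: map<string, string> -> map<string, string>, writer required; from extras
  avatar: bytes -> bytes, writer optional; from avatar
  version: int32 -> int32, writer required; from version
  rating (writer side), unknown to reader
  breaking: (avatar, R1)
  forward on Event therefore BREAKING (1)

backward: BREAKING [(rating, R1)]; forward: BREAKING [(avatar, R1)]
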